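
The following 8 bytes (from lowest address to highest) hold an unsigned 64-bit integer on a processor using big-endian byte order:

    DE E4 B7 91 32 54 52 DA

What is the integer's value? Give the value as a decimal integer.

Big-endian stores the most-significant byte at the lowest address.
The bytes are already most-significant first: 0xDEE4B791325452DA.
0xDEE4B791325452DA = 16061164005352559322.

16061164005352559322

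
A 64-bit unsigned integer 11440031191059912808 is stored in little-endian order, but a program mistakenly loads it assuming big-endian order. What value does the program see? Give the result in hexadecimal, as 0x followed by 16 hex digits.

0x68D883A2C127C39E

11440031191059912808 in 64-bit hexadecimal is 0x9EC327C1A283D868.
Stored little-endian, the bytes at ascending addresses are 68 D8 83 A2 C1 27 C3 9E.
Read back as big-endian, the last byte is least significant, giving 0x68D883A2C127C39E.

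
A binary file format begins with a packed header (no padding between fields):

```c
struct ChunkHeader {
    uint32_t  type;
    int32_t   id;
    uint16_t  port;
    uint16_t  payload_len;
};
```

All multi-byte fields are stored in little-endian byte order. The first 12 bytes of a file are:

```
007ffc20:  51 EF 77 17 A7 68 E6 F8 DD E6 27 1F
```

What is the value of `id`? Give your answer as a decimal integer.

`id` follows `type` (4 bytes), so it starts at byte offset 4 and occupies 4 bytes.
Bytes at offsets 4..7: A7 68 E6 F8.
Little-endian stores the least-significant byte at the lowest address.
Reassemble most-significant byte first: F8 E6 68 A7 → 0xF8E668A7.
Top bit is set, so as a signed 32-bit value this is 0xF8E668A7 − 2^32 = -119117657.

-119117657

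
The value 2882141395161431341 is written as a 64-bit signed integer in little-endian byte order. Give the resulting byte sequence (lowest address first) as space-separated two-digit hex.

2882141395161431341 in hexadecimal, padded to 64 bits, is 0x27FF6C54230BBD2D.
Split into bytes (most-significant first): 27 FF 6C 54 23 0B BD 2D.
In little-endian order the low byte comes first in memory.
So at ascending addresses the bytes are 2D BD 0B 23 54 6C FF 27.

2D BD 0B 23 54 6C FF 27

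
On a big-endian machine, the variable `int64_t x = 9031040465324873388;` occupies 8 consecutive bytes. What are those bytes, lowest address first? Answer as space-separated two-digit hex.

9031040465324873388 in hexadecimal, padded to 64 bits, is 0x7D54B37467DE16AC.
Split into bytes (most-significant first): 7D 54 B3 74 67 DE 16 AC.
In big-endian order the high byte comes first in memory.
So the memory order matches the most-significant-first order: 7D 54 B3 74 67 DE 16 AC.

7D 54 B3 74 67 DE 16 AC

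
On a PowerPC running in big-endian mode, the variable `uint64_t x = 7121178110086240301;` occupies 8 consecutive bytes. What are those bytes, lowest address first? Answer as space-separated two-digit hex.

7121178110086240301 in hexadecimal, padded to 64 bits, is 0x62D381C2F1FA582D.
Split into bytes (most-significant first): 62 D3 81 C2 F1 FA 58 2D.
Big-endian stores the most-significant byte at the lowest address.
So the memory order matches the most-significant-first order: 62 D3 81 C2 F1 FA 58 2D.

62 D3 81 C2 F1 FA 58 2D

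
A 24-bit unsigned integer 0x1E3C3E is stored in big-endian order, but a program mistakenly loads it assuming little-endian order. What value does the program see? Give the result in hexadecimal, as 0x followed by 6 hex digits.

0x3E3C1E

Stored big-endian, the bytes at ascending addresses are 1E 3C 3E.
Read back as little-endian, the first byte is least significant, giving 0x3E3C1E.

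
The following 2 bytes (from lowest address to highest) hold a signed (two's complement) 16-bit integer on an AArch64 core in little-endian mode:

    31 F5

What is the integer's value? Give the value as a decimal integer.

-2767

Little-endian: lowest address holds the least-significant byte.
Reassemble most-significant byte first: F5 31 → 0xF531.
Top bit is set, so as a signed 16-bit value this is 0xF531 − 2^16 = -2767.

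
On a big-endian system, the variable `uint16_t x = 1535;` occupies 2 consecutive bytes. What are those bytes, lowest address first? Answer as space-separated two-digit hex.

1535 in hexadecimal, padded to 16 bits, is 0x05FF.
Split into bytes (most-significant first): 05 FF.
Big-endian stores the most-significant byte at the lowest address.
So the memory order matches the most-significant-first order: 05 FF.

05 FF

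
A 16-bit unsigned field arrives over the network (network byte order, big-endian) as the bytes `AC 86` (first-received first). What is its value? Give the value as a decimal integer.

Big-endian stores the most-significant byte at the lowest address.
The bytes are already most-significant first: 0xAC86.
0xAC86 = 44166.

44166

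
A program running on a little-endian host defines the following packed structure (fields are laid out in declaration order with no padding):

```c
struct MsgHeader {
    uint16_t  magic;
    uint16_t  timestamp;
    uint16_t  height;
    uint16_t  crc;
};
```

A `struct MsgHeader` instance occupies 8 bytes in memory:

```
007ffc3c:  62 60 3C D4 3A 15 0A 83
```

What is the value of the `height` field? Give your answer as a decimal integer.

`height` follows `magic` (2 B), `timestamp` (2 B), so it starts at offset 2 + 2 = 4 and occupies 2 bytes.
Bytes at offsets 4..5: 3A 15.
Little-endian: lowest address holds the least-significant byte.
Reassemble most-significant byte first: 15 3A → 0x153A.
0x153A = 5434.

5434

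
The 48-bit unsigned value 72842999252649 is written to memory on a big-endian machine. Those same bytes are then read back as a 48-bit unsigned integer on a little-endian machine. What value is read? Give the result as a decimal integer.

186118516850754

72842999252649 in 48-bit hexadecimal is 0x4240151846A9.
Stored big-endian, the bytes at ascending addresses are 42 40 15 18 46 A9.
Read back as little-endian, the first byte is least significant, giving 0xA94618154042.
0xA94618154042 = 186118516850754.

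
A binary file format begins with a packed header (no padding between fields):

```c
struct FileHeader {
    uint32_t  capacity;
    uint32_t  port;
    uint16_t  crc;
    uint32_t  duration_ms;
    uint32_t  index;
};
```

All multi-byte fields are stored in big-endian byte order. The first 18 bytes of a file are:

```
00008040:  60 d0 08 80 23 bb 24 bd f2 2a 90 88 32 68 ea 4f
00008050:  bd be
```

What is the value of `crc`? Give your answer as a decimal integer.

`crc` follows `capacity` (4 B), `port` (4 B), so it starts at offset 4 + 4 = 8 and occupies 2 bytes.
Bytes at offsets 8..9: F2 2A.
Big-endian: lowest address holds the most-significant byte.
The bytes are already most-significant first: 0xF22A.
0xF22A = 61994.

61994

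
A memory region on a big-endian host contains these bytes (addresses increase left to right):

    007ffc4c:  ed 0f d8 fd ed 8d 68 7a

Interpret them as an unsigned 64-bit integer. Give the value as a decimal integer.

17082110496763373690

Big-endian stores the most-significant byte at the lowest address.
The bytes are already most-significant first: 0xED0FD8FDED8D687A.
0xED0FD8FDED8D687A = 17082110496763373690.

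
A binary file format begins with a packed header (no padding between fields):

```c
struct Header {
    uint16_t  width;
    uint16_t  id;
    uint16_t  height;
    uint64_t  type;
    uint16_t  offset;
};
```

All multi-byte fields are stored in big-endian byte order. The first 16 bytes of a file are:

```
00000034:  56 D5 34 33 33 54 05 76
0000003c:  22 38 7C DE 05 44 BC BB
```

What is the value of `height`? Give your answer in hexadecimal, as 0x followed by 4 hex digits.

`height` follows `width` (2 B), `id` (2 B), so it starts at offset 2 + 2 = 4 and occupies 2 bytes.
Bytes at offsets 4..5: 33 54.
In big-endian order the high byte comes first in memory.
The bytes are already most-significant first: 0x3354.

0x3354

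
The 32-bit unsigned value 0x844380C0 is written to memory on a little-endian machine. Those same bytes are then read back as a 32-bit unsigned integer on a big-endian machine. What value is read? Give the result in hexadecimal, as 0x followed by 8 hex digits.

Stored little-endian, the bytes at ascending addresses are C0 80 43 84.
Read back as big-endian, the last byte is least significant, giving 0xC0804384.

0xC0804384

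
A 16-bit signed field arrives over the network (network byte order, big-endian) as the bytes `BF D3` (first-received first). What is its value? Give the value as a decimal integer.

Big-endian stores the most-significant byte at the lowest address.
The bytes are already most-significant first: 0xBFD3.
Top bit is set, so as a signed 16-bit value this is 0xBFD3 − 2^16 = -16429.

-16429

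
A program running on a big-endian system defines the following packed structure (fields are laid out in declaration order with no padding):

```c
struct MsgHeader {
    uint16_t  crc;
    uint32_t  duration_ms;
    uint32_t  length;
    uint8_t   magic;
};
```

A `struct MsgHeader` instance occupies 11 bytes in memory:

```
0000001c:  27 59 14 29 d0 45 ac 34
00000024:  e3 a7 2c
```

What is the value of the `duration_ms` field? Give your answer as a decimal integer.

`duration_ms` follows `crc` (2 bytes), so it starts at byte offset 2 and occupies 4 bytes.
Bytes at offsets 2..5: 14 29 D0 45.
Big-endian stores the most-significant byte at the lowest address.
The bytes are already most-significant first: 0x1429D045.
0x1429D045 = 338284613.

338284613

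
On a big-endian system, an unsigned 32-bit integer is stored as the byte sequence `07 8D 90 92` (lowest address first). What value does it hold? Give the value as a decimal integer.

126718098

Big-endian: lowest address holds the most-significant byte.
The bytes are already most-significant first: 0x078D9092.
0x078D9092 = 126718098.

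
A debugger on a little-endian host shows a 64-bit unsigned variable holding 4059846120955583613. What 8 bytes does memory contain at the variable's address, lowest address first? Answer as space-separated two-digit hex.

4059846120955583613 in hexadecimal, padded to 64 bits, is 0x385778897A4E1C7D.
Split into bytes (most-significant first): 38 57 78 89 7A 4E 1C 7D.
In little-endian order the low byte comes first in memory.
So at ascending addresses the bytes are 7D 1C 4E 7A 89 78 57 38.

7D 1C 4E 7A 89 78 57 38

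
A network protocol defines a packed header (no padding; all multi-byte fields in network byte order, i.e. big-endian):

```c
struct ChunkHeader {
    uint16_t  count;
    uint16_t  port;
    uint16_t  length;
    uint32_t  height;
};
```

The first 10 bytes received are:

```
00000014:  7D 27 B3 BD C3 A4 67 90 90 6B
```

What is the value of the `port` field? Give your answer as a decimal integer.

46013

`port` follows `count` (2 bytes), so it starts at byte offset 2 and occupies 2 bytes.
Bytes at offsets 2..3: B3 BD.
In big-endian order the high byte comes first in memory.
The bytes are already most-significant first: 0xB3BD.
0xB3BD = 46013.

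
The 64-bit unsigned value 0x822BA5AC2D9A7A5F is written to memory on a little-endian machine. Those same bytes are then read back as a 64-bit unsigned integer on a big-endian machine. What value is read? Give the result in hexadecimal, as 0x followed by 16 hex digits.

0x5F7A9A2DACA52B82

Stored little-endian, the bytes at ascending addresses are 5F 7A 9A 2D AC A5 2B 82.
Read back as big-endian, the last byte is least significant, giving 0x5F7A9A2DACA52B82.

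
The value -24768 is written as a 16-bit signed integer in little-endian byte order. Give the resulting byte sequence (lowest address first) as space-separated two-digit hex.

Two's complement of -24768 in 16 bits: 24768 = 0x60C0; invert → 0x9F3F; add 1 → 0x9F40.
Split into bytes (most-significant first): 9F 40.
Little-endian: lowest address holds the least-significant byte.
So at ascending addresses the bytes are 40 9F.

40 9F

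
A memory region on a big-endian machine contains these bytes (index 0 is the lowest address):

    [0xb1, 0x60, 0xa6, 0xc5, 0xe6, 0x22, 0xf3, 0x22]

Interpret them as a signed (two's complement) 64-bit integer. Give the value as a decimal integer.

Big-endian stores the most-significant byte at the lowest address.
The bytes are already most-significant first: 0xB160A6C5E622F322.
Top bit is set, so as a signed 64-bit value this is 0xB160A6C5E622F322 − 2^64 = -5665344962332265694.

-5665344962332265694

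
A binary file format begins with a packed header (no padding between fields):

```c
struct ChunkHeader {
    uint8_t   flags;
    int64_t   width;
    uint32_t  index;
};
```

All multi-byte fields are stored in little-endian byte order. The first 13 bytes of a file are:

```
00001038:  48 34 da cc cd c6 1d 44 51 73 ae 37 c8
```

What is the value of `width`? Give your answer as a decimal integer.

5855838155181972020

`width` follows `flags` (1 byte), so it starts at byte offset 1 and occupies 8 bytes.
Bytes at offsets 1..8: 34 DA CC CD C6 1D 44 51.
Little-endian stores the least-significant byte at the lowest address.
Reassemble most-significant byte first: 51 44 1D C6 CD CC DA 34 → 0x51441DC6CDCCDA34.
0x51441DC6CDCCDA34 = 5855838155181972020.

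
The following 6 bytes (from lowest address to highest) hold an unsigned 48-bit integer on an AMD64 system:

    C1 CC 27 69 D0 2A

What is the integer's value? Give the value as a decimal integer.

47074605780161

In little-endian order the low byte comes first in memory.
Reassemble most-significant byte first: 2A D0 69 27 CC C1 → 0x2AD06927CCC1.
0x2AD06927CCC1 = 47074605780161.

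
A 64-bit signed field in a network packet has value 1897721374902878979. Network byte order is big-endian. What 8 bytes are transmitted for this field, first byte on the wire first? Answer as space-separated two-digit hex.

1897721374902878979 in hexadecimal, padded to 64 bits, is 0x1A560F8931C08303.
Split into bytes (most-significant first): 1A 56 0F 89 31 C0 83 03.
Big-endian: lowest address holds the most-significant byte.
So the memory order matches the most-significant-first order: 1A 56 0F 89 31 C0 83 03.

1A 56 0F 89 31 C0 83 03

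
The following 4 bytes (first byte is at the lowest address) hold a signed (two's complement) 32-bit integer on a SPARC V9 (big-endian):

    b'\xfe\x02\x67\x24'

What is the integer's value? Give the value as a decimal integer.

-33396956

Big-endian: lowest address holds the most-significant byte.
The bytes are already most-significant first: 0xFE026724.
Top bit is set, so as a signed 32-bit value this is 0xFE026724 − 2^32 = -33396956.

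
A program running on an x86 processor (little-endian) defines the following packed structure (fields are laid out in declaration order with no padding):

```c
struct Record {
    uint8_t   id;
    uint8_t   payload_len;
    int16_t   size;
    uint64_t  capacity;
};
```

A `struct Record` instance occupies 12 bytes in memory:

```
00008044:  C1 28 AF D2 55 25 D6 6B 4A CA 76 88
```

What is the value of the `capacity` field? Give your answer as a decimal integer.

9833269257395643733

`capacity` follows `id` (1 B), `payload_len` (1 B), `size` (2 B), so it starts at offset 1 + 1 + 2 = 4 and occupies 8 bytes.
Bytes at offsets 4..11: 55 25 D6 6B 4A CA 76 88.
Little-endian stores the least-significant byte at the lowest address.
Reassemble most-significant byte first: 88 76 CA 4A 6B D6 25 55 → 0x8876CA4A6BD62555.
0x8876CA4A6BD62555 = 9833269257395643733.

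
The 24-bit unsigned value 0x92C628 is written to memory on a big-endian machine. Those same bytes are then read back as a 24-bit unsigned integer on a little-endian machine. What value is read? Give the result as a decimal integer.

2672274

Stored big-endian, the bytes at ascending addresses are 92 C6 28.
Read back as little-endian, the first byte is least significant, giving 0x28C692.
0x28C692 = 2672274.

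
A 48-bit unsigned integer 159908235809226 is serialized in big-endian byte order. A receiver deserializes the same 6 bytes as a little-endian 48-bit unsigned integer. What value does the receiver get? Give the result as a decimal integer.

222726661435281

159908235809226 in 48-bit hexadecimal is 0x916F899791CA.
Stored big-endian, the bytes at ascending addresses are 91 6F 89 97 91 CA.
Read back as little-endian, the first byte is least significant, giving 0xCA9197896F91.
0xCA9197896F91 = 222726661435281.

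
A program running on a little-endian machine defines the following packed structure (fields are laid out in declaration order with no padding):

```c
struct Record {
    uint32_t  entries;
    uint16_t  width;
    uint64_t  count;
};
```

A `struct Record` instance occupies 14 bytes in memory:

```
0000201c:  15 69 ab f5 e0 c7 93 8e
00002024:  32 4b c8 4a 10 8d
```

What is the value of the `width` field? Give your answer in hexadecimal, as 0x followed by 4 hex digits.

`width` follows `entries` (4 bytes), so it starts at byte offset 4 and occupies 2 bytes.
Bytes at offsets 4..5: E0 C7.
Little-endian stores the least-significant byte at the lowest address.
Reassemble most-significant byte first: C7 E0 → 0xC7E0.

0xC7E0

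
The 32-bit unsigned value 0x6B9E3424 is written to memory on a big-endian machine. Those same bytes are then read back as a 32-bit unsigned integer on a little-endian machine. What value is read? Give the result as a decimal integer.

Stored big-endian, the bytes at ascending addresses are 6B 9E 34 24.
Read back as little-endian, the first byte is least significant, giving 0x24349E6B.
0x24349E6B = 607428203.

607428203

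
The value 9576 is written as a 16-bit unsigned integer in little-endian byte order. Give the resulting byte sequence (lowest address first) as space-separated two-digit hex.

68 25

9576 in hexadecimal, padded to 16 bits, is 0x2568.
Split into bytes (most-significant first): 25 68.
Little-endian: lowest address holds the least-significant byte.
So at ascending addresses the bytes are 68 25.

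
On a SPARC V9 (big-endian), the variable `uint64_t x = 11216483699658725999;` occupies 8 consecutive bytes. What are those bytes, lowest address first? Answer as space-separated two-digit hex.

11216483699658725999 in hexadecimal, padded to 64 bits, is 0x9BA8F47F531E1A6F.
Split into bytes (most-significant first): 9B A8 F4 7F 53 1E 1A 6F.
Big-endian: lowest address holds the most-significant byte.
So the memory order matches the most-significant-first order: 9B A8 F4 7F 53 1E 1A 6F.

9B A8 F4 7F 53 1E 1A 6F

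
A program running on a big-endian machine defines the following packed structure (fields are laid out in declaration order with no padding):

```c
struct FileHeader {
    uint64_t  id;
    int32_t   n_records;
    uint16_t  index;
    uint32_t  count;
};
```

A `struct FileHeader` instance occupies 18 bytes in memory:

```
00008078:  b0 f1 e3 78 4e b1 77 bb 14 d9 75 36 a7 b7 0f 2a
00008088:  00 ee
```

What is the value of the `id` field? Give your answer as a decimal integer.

`id` is the first field, at byte offset 0, occupying 8 bytes.
Bytes at offsets 0..7: B0 F1 E3 78 4E B1 77 BB.
In big-endian order the high byte comes first in memory.
The bytes are already most-significant first: 0xB0F1E3784EB177BB.
0xB0F1E3784EB177BB = 12750222125918418875.

12750222125918418875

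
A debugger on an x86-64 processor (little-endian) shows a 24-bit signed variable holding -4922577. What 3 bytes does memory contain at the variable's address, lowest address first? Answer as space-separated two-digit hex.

Two's complement of -4922577 in 24 bits: 4922577 = 0x4B1CD1; invert → 0xB4E32E; add 1 → 0xB4E32F.
Split into bytes (most-significant first): B4 E3 2F.
In little-endian order the low byte comes first in memory.
So at ascending addresses the bytes are 2F E3 B4.

2F E3 B4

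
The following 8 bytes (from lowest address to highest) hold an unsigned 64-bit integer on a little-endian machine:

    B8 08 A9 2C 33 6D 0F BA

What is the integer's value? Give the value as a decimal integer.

In little-endian order the low byte comes first in memory.
Reassemble most-significant byte first: BA 0F 6D 33 2C A9 08 B8 → 0xBA0F6D332CA908B8.
0xBA0F6D332CA908B8 = 13407054682265290936.

13407054682265290936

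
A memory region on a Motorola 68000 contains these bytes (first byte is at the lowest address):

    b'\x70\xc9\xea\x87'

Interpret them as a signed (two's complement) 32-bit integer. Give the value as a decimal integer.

Big-endian: lowest address holds the most-significant byte.
The bytes are already most-significant first: 0x70C9EA87.
0x70C9EA87 = 1892280967.

1892280967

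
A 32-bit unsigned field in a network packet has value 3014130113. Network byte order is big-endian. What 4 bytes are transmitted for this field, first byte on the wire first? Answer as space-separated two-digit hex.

B3 A7 F9 C1

3014130113 in hexadecimal, padded to 32 bits, is 0xB3A7F9C1.
Split into bytes (most-significant first): B3 A7 F9 C1.
In big-endian order the high byte comes first in memory.
So the memory order matches the most-significant-first order: B3 A7 F9 C1.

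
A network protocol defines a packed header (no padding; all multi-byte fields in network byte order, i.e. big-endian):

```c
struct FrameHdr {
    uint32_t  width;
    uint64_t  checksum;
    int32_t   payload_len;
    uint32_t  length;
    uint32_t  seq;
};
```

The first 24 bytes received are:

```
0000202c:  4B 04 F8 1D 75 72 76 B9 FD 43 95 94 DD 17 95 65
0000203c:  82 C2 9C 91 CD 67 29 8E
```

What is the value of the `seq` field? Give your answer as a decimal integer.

3446090126

`seq` follows `width` (4 B), `checksum` (8 B), `payload_len` (4 B), `length` (4 B), so it starts at offset 4 + 8 + 4 + 4 = 20 and occupies 4 bytes.
Bytes at offsets 20..23: CD 67 29 8E.
Big-endian stores the most-significant byte at the lowest address.
The bytes are already most-significant first: 0xCD67298E.
0xCD67298E = 3446090126.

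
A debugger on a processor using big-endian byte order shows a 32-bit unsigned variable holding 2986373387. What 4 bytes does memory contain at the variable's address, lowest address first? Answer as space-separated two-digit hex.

2986373387 in hexadecimal, padded to 32 bits, is 0xB200710B.
Split into bytes (most-significant first): B2 00 71 0B.
In big-endian order the high byte comes first in memory.
So the memory order matches the most-significant-first order: B2 00 71 0B.

B2 00 71 0B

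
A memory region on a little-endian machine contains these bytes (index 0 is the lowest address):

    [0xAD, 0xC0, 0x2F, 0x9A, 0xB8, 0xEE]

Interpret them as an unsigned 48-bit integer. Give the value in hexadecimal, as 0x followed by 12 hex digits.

0xEEB89A2FC0AD

In little-endian order the low byte comes first in memory.
Reassemble most-significant byte first: EE B8 9A 2F C0 AD → 0xEEB89A2FC0AD.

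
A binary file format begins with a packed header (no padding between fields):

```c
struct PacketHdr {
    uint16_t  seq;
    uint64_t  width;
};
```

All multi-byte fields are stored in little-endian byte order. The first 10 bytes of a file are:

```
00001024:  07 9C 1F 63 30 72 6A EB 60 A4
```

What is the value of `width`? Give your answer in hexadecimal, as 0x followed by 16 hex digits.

`width` follows `seq` (2 bytes), so it starts at byte offset 2 and occupies 8 bytes.
Bytes at offsets 2..9: 1F 63 30 72 6A EB 60 A4.
In little-endian order the low byte comes first in memory.
Reassemble most-significant byte first: A4 60 EB 6A 72 30 63 1F → 0xA460EB6A7230631F.

0xA460EB6A7230631F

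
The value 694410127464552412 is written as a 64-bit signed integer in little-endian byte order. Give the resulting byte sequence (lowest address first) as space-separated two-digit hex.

DC 57 F5 EF 54 0A A3 09

694410127464552412 in hexadecimal, padded to 64 bits, is 0x09A30A54EFF557DC.
Split into bytes (most-significant first): 09 A3 0A 54 EF F5 57 DC.
Little-endian stores the least-significant byte at the lowest address.
So at ascending addresses the bytes are DC 57 F5 EF 54 0A A3 09.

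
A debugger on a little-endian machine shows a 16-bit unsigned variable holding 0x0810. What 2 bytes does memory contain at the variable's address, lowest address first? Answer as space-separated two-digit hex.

Split into bytes (most-significant first): 08 10.
Little-endian: lowest address holds the least-significant byte.
So at ascending addresses the bytes are 10 08.

10 08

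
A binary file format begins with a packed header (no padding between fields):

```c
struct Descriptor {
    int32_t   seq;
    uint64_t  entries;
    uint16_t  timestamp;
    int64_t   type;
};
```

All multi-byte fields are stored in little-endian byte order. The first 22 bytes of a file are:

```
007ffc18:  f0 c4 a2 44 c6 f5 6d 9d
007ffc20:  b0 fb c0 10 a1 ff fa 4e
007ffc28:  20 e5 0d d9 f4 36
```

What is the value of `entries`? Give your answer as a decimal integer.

`entries` follows `seq` (4 bytes), so it starts at byte offset 4 and occupies 8 bytes.
Bytes at offsets 4..11: C6 F5 6D 9D B0 FB C0 10.
Little-endian: lowest address holds the least-significant byte.
Reassemble most-significant byte first: 10 C0 FB B0 9D 6D F5 C6 → 0x10C0FBB09D6DF5C6.
0x10C0FBB09D6DF5C6 = 1207241436109338054.

1207241436109338054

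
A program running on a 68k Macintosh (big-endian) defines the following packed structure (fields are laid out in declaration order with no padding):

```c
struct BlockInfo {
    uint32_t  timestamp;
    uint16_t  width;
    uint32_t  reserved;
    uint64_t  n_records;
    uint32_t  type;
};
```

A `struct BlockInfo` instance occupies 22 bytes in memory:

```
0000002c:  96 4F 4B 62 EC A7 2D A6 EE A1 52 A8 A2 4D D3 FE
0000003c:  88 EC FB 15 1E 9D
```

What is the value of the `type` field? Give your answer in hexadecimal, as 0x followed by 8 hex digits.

`type` follows `timestamp` (4 B), `width` (2 B), `reserved` (4 B), `n_records` (8 B), so it starts at offset 4 + 2 + 4 + 8 = 18 and occupies 4 bytes.
Bytes at offsets 18..21: FB 15 1E 9D.
Big-endian stores the most-significant byte at the lowest address.
The bytes are already most-significant first: 0xFB151E9D.

0xFB151E9D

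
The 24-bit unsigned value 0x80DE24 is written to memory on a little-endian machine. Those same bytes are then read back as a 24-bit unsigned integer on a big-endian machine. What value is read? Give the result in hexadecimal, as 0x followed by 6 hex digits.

0x24DE80

Stored little-endian, the bytes at ascending addresses are 24 DE 80.
Read back as big-endian, the last byte is least significant, giving 0x24DE80.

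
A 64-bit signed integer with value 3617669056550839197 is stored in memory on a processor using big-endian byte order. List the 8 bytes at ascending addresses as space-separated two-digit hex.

32 34 8A D6 F6 A2 A3 9D

3617669056550839197 in hexadecimal, padded to 64 bits, is 0x32348AD6F6A2A39D.
Split into bytes (most-significant first): 32 34 8A D6 F6 A2 A3 9D.
Big-endian: lowest address holds the most-significant byte.
So the memory order matches the most-significant-first order: 32 34 8A D6 F6 A2 A3 9D.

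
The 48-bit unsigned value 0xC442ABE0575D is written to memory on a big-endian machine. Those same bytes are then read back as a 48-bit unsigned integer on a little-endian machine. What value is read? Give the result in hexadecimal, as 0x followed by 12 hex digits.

Stored big-endian, the bytes at ascending addresses are C4 42 AB E0 57 5D.
Read back as little-endian, the first byte is least significant, giving 0x5D57E0AB42C4.

0x5D57E0AB42C4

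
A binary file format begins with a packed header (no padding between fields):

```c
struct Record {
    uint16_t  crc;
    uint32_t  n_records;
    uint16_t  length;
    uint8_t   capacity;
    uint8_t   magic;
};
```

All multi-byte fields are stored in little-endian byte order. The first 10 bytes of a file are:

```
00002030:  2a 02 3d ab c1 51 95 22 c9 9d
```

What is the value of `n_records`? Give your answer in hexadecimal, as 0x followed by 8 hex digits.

0x51C1AB3D

`n_records` follows `crc` (2 bytes), so it starts at byte offset 2 and occupies 4 bytes.
Bytes at offsets 2..5: 3D AB C1 51.
In little-endian order the low byte comes first in memory.
Reassemble most-significant byte first: 51 C1 AB 3D → 0x51C1AB3D.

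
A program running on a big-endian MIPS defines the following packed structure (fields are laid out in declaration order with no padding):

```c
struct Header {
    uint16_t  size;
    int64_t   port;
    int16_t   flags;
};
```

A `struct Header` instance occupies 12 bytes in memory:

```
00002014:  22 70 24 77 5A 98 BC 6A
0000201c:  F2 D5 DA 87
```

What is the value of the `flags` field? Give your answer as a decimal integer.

-9593

`flags` follows `size` (2 B), `port` (8 B), so it starts at offset 2 + 8 = 10 and occupies 2 bytes.
Bytes at offsets 10..11: DA 87.
Big-endian: lowest address holds the most-significant byte.
The bytes are already most-significant first: 0xDA87.
Top bit is set, so as a signed 16-bit value this is 0xDA87 − 2^16 = -9593.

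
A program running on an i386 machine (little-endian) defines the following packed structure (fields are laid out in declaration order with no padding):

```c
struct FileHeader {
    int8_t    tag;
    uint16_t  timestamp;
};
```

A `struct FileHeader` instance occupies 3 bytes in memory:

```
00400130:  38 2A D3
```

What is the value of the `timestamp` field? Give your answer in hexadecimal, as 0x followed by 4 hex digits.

0xD32A

`timestamp` follows `tag` (1 byte), so it starts at byte offset 1 and occupies 2 bytes.
Bytes at offsets 1..2: 2A D3.
Little-endian stores the least-significant byte at the lowest address.
Reassemble most-significant byte first: D3 2A → 0xD32A.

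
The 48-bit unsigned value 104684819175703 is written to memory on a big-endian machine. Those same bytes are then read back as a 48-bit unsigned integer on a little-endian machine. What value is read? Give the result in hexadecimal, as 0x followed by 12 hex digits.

104684819175703 in 48-bit hexadecimal is 0x5F35D575D917.
Stored big-endian, the bytes at ascending addresses are 5F 35 D5 75 D9 17.
Read back as little-endian, the first byte is least significant, giving 0x17D975D5355F.

0x17D975D5355F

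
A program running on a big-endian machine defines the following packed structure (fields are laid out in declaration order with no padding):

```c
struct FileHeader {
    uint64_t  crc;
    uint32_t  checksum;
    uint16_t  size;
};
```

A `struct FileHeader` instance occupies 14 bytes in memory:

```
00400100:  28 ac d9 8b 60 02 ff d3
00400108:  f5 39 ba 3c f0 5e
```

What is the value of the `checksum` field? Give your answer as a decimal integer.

`checksum` follows `crc` (8 bytes), so it starts at byte offset 8 and occupies 4 bytes.
Bytes at offsets 8..11: F5 39 BA 3C.
Big-endian stores the most-significant byte at the lowest address.
The bytes are already most-significant first: 0xF539BA3C.
0xF539BA3C = 4114201148.

4114201148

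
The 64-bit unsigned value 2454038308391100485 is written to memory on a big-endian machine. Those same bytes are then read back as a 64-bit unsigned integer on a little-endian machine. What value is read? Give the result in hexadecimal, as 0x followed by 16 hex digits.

2454038308391100485 in 64-bit hexadecimal is 0x220E7ED6E4DA2045.
Stored big-endian, the bytes at ascending addresses are 22 0E 7E D6 E4 DA 20 45.
Read back as little-endian, the first byte is least significant, giving 0x4520DAE4D67E0E22.

0x4520DAE4D67E0E22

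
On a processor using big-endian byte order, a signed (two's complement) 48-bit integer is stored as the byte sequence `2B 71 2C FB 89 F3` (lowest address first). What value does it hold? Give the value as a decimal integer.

47765085981171

Big-endian stores the most-significant byte at the lowest address.
The bytes are already most-significant first: 0x2B712CFB89F3.
0x2B712CFB89F3 = 47765085981171.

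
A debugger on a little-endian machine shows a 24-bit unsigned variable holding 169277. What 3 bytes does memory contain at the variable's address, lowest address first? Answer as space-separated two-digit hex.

169277 in hexadecimal, padded to 24 bits, is 0x02953D.
Split into bytes (most-significant first): 02 95 3D.
In little-endian order the low byte comes first in memory.
So at ascending addresses the bytes are 3D 95 02.

3D 95 02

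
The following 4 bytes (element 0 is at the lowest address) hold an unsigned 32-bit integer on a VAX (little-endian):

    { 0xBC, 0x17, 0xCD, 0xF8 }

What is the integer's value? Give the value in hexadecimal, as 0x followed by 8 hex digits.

Little-endian: lowest address holds the least-significant byte.
Reassemble most-significant byte first: F8 CD 17 BC → 0xF8CD17BC.

0xF8CD17BC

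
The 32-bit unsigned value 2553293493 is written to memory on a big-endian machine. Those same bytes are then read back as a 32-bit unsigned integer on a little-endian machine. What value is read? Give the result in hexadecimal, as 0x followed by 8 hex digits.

0xB52A3098

2553293493 in 32-bit hexadecimal is 0x98302AB5.
Stored big-endian, the bytes at ascending addresses are 98 30 2A B5.
Read back as little-endian, the first byte is least significant, giving 0xB52A3098.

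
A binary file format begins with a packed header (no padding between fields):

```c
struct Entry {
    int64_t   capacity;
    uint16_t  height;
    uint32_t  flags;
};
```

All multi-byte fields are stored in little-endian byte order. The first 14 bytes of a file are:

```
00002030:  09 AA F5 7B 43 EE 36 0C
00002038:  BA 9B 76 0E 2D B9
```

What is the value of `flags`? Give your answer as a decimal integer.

`flags` follows `capacity` (8 B), `height` (2 B), so it starts at offset 8 + 2 = 10 and occupies 4 bytes.
Bytes at offsets 10..13: 76 0E 2D B9.
Little-endian stores the least-significant byte at the lowest address.
Reassemble most-significant byte first: B9 2D 0E 76 → 0xB92D0E76.
0xB92D0E76 = 3106737782.

3106737782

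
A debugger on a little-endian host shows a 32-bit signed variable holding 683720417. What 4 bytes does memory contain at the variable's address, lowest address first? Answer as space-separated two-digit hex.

683720417 in hexadecimal, padded to 32 bits, is 0x28C0BEE1.
Split into bytes (most-significant first): 28 C0 BE E1.
Little-endian stores the least-significant byte at the lowest address.
So at ascending addresses the bytes are E1 BE C0 28.

E1 BE C0 28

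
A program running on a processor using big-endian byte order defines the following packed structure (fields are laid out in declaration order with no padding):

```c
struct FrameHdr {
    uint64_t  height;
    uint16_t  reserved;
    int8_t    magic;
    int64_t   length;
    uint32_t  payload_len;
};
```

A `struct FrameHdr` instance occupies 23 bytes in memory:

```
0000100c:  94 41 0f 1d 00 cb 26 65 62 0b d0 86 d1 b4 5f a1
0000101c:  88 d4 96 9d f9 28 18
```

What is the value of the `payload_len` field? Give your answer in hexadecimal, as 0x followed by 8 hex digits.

`payload_len` follows `height` (8 B), `reserved` (2 B), `magic` (1 B), `length` (8 B), so it starts at offset 8 + 2 + 1 + 8 = 19 and occupies 4 bytes.
Bytes at offsets 19..22: 9D F9 28 18.
Big-endian stores the most-significant byte at the lowest address.
The bytes are already most-significant first: 0x9DF92818.

0x9DF92818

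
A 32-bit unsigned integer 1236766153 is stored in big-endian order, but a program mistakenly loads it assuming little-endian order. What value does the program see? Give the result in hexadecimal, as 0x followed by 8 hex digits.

0xC98DB749

1236766153 in 32-bit hexadecimal is 0x49B78DC9.
Stored big-endian, the bytes at ascending addresses are 49 B7 8D C9.
Read back as little-endian, the first byte is least significant, giving 0xC98DB749.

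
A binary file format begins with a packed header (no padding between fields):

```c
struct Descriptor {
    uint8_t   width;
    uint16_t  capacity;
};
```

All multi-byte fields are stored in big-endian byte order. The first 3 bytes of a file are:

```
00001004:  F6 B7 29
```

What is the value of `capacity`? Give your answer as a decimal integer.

`capacity` follows `width` (1 byte), so it starts at byte offset 1 and occupies 2 bytes.
Bytes at offsets 1..2: B7 29.
Big-endian stores the most-significant byte at the lowest address.
The bytes are already most-significant first: 0xB729.
0xB729 = 46889.

46889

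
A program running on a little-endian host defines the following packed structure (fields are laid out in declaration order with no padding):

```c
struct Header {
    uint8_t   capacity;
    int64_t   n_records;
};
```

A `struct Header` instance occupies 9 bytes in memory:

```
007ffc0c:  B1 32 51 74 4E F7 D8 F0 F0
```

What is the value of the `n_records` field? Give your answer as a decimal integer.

-1085128953511521998

`n_records` follows `capacity` (1 byte), so it starts at byte offset 1 and occupies 8 bytes.
Bytes at offsets 1..8: 32 51 74 4E F7 D8 F0 F0.
In little-endian order the low byte comes first in memory.
Reassemble most-significant byte first: F0 F0 D8 F7 4E 74 51 32 → 0xF0F0D8F74E745132.
Top bit is set, so as a signed 64-bit value this is 0xF0F0D8F74E745132 − 2^64 = -1085128953511521998.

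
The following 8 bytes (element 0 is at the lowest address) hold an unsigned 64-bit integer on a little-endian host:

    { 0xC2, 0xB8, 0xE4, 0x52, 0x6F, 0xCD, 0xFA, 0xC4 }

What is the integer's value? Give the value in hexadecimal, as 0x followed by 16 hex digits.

0xC4FACD6F52E4B8C2

Little-endian: lowest address holds the least-significant byte.
Reassemble most-significant byte first: C4 FA CD 6F 52 E4 B8 C2 → 0xC4FACD6F52E4B8C2.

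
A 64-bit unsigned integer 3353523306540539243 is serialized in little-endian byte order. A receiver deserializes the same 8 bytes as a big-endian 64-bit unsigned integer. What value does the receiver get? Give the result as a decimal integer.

7754450858969631278

3353523306540539243 in 64-bit hexadecimal is 0x2E8A1BADF8579D6B.
Stored little-endian, the bytes at ascending addresses are 6B 9D 57 F8 AD 1B 8A 2E.
Read back as big-endian, the last byte is least significant, giving 0x6B9D57F8AD1B8A2E.
0x6B9D57F8AD1B8A2E = 7754450858969631278.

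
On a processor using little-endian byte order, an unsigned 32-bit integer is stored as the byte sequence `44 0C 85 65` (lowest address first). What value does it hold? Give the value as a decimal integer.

Little-endian stores the least-significant byte at the lowest address.
Reassemble most-significant byte first: 65 85 0C 44 → 0x65850C44.
0x65850C44 = 1703218244.

1703218244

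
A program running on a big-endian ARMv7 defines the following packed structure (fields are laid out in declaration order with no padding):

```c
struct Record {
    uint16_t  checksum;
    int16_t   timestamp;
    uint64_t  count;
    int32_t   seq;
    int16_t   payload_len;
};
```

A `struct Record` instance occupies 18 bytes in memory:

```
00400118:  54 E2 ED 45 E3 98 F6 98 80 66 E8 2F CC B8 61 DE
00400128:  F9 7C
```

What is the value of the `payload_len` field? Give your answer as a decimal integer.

`payload_len` follows `checksum` (2 B), `timestamp` (2 B), `count` (8 B), `seq` (4 B), so it starts at offset 2 + 2 + 8 + 4 = 16 and occupies 2 bytes.
Bytes at offsets 16..17: F9 7C.
In big-endian order the high byte comes first in memory.
The bytes are already most-significant first: 0xF97C.
Top bit is set, so as a signed 16-bit value this is 0xF97C − 2^16 = -1668.

-1668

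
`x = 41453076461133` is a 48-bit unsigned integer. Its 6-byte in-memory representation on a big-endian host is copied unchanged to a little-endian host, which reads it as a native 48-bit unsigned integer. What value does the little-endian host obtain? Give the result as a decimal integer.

85447930524453

41453076461133 in 48-bit hexadecimal is 0x25B38BE5B64D.
Stored big-endian, the bytes at ascending addresses are 25 B3 8B E5 B6 4D.
Read back as little-endian, the first byte is least significant, giving 0x4DB6E58BB325.
0x4DB6E58BB325 = 85447930524453.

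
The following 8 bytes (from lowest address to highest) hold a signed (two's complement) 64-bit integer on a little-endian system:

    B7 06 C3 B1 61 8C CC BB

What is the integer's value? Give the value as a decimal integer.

In little-endian order the low byte comes first in memory.
Reassemble most-significant byte first: BB CC 8C 61 B1 C3 06 B7 → 0xBBCC8C61B1C306B7.
Top bit is set, so as a signed 64-bit value this is 0xBBCC8C61B1C306B7 − 2^64 = -4914398742145988937.

-4914398742145988937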